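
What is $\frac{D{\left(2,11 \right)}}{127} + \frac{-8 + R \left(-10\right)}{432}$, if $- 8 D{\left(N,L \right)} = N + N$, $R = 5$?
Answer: $- \frac{3791}{27432} \approx -0.1382$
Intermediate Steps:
$D{\left(N,L \right)} = - \frac{N}{4}$ ($D{\left(N,L \right)} = - \frac{N + N}{8} = - \frac{2 N}{8} = - \frac{N}{4}$)
$\frac{D{\left(2,11 \right)}}{127} + \frac{-8 + R \left(-10\right)}{432} = \frac{\left(- \frac{1}{4}\right) 2}{127} + \frac{-8 + 5 \left(-10\right)}{432} = \left(- \frac{1}{2}\right) \frac{1}{127} + \left(-8 - 50\right) \frac{1}{432} = - \frac{1}{254} - \frac{29}{216} = - \frac{3791}{27432}$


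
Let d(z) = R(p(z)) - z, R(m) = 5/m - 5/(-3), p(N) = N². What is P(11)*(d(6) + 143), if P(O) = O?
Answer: 54967/36 ≈ 1526.9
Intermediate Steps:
R(m) = 5/3 + 5/m (R(m) = 5/m - 5*(-⅓) = 5/m + 5/3 = 5/3 + 5/m)
d(z) = 5/3 - z + 5/z² (d(z) = (5/3 + 5/(z²)) - z = (5/3 + 5/z²) - z = 5/3 - z + 5/z²)
P(11)*(d(6) + 143) = 11*((5/3 - 1*6 + 5/6²) + 143) = 11*((5/3 - 6 + 5*(1/36)) + 143) = 11*((5/3 - 6 + 5/36) + 143) = 11*(-151/36 + 143) = 11*(4997/36) = 54967/36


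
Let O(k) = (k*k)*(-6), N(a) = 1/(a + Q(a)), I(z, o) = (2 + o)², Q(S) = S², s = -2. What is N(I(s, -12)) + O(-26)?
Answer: -40965599/10100 ≈ -4056.0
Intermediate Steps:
N(a) = 1/(a + a²)
O(k) = -6*k² (O(k) = k²*(-6) = -6*k²)
N(I(s, -12)) + O(-26) = 1/(((2 - 12)²)*(1 + (2 - 12)²)) - 6*(-26)² = 1/(((-10)²)*(1 + (-10)²)) - 6*676 = 1/(100*(1 + 100)) - 4056 = (1/100)/101 - 4056 = (1/100)*(1/101) - 4056 = 1/10100 - 4056 = -40965599/10100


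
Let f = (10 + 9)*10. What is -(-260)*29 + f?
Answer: 7730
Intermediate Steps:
f = 190 (f = 19*10 = 190)
-(-260)*29 + f = -(-260)*29 + 190 = -65*(-116) + 190 = 7540 + 190 = 7730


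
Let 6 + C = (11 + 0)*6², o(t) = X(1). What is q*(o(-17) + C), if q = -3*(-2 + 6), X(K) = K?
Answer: -4692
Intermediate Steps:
o(t) = 1
C = 390 (C = -6 + (11 + 0)*6² = -6 + 11*36 = -6 + 396 = 390)
q = -12 ≈ -12.000
q*(o(-17) + C) = -12*(1 + 390) = -12*391 = -4692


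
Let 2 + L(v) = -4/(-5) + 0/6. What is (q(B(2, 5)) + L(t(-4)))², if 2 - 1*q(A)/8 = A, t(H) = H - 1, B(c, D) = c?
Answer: 36/25 ≈ 1.4400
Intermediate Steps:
t(H) = -1 + H
q(A) = 16 - 8*A
L(v) = -6/5 (L(v) = -2 + (-4/(-5) + 0/6) = -2 + (-4*(-⅕) + 0*(⅙)) = -2 + (⅘ + 0) = -2 + ⅘ = -6/5)
(q(B(2, 5)) + L(t(-4)))² = ((16 - 8*2) - 6/5)² = ((16 - 16) - 6/5)² = (0 - 6/5)² = (-6/5)² = 36/25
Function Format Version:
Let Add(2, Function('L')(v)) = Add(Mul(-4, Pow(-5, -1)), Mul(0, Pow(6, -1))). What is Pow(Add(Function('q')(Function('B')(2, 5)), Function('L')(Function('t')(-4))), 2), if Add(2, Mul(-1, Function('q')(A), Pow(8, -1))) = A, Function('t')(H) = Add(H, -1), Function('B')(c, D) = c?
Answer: Rational(36, 25) ≈ 1.4400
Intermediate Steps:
Function('t')(H) = Add(-1, H)
Function('q')(A) = Add(16, Mul(-8, A))
Function('L')(v) = Rational(-6, 5) (Function('L')(v) = Add(-2, Add(Mul(-4, Pow(-5, -1)), Mul(0, Pow(6, -1)))) = Add(-2, Add(Mul(-4, Rational(-1, 5)), Mul(0, Rational(1, 6)))) = Add(-2, Add(Rational(4, 5), 0)) = Add(-2, Rational(4, 5)) = Rational(-6, 5))
Pow(Add(Function('q')(Function('B')(2, 5)), Function('L')(Function('t')(-4))), 2) = Pow(Add(Add(16, Mul(-8, 2)), Rational(-6, 5)), 2) = Pow(Add(Add(16, -16), Rational(-6, 5)), 2) = Pow(Add(0, Rational(-6, 5)), 2) = Pow(Rational(-6, 5), 2) = Rational(36, 25)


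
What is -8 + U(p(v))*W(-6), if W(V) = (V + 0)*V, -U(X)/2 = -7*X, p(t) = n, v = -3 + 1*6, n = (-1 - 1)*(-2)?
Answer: 2008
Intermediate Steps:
n = 4 (n = -2*(-2) = 4)
v = 3 (v = -3 + 6 = 3)
p(t) = 4
U(X) = 14*X (U(X) = -(-14)*X = 14*X)
W(V) = V**2 (W(V) = V*V = V**2)
-8 + U(p(v))*W(-6) = -8 + (14*4)*(-6)**2 = -8 + 56*36 = -8 + 2016 = 2008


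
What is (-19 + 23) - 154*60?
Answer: -9236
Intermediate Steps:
(-19 + 23) - 154*60 = 4 - 9240 = -9236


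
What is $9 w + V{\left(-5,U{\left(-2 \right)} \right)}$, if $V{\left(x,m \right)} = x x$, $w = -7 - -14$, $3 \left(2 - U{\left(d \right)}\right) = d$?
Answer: $88$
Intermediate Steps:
$U{\left(d \right)} = 2 - \frac{d}{3}$
$w = 7$ ($w = -7 + 14 = 7$)
$V{\left(x,m \right)} = x^{2}$
$9 w + V{\left(-5,U{\left(-2 \right)} \right)} = 9 \cdot 7 + \left(-5\right)^{2} = 63 + 25 = 88$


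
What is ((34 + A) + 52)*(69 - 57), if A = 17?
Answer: 1236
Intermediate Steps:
((34 + A) + 52)*(69 - 57) = ((34 + 17) + 52)*(69 - 57) = (51 + 52)*12 = 103*12 = 1236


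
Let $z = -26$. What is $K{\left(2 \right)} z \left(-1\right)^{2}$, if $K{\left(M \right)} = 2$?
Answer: $-52$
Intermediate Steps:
$K{\left(2 \right)} z \left(-1\right)^{2} = 2 \left(-26\right) \left(-1\right)^{2} = \left(-52\right) 1 = -52$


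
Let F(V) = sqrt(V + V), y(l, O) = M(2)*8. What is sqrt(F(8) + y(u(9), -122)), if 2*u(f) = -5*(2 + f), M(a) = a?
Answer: 2*sqrt(5) ≈ 4.4721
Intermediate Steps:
u(f) = -5 - 5*f/2 (u(f) = (-5*(2 + f))/2 = (-10 - 5*f)/2 = -5 - 5*f/2)
y(l, O) = 16 (y(l, O) = 2*8 = 16)
F(V) = sqrt(2)*sqrt(V) (F(V) = sqrt(2*V) = sqrt(2)*sqrt(V))
sqrt(F(8) + y(u(9), -122)) = sqrt(sqrt(2)*sqrt(8) + 16) = sqrt(sqrt(2)*(2*sqrt(2)) + 16) = sqrt(4 + 16) = sqrt(20) = 2*sqrt(5)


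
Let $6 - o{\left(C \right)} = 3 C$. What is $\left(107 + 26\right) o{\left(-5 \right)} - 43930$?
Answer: $-41137$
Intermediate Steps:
$o{\left(C \right)} = 6 - 3 C$
$\left(107 + 26\right) o{\left(-5 \right)} - 43930 = \left(107 + 26\right) \left(6 - -15\right) - 43930 = 133 \left(6 + 15\right) - 43930 = 133 \cdot 21 - 43930 = 2793 - 43930 = -41137$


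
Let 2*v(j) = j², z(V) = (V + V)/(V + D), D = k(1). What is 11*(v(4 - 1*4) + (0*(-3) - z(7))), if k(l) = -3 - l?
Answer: -154/3 ≈ -51.333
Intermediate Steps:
D = -4 (D = -3 - 1*1 = -3 - 1 = -4)
z(V) = 2*V/(-4 + V) (z(V) = (V + V)/(V - 4) = (2*V)/(-4 + V) = 2*V/(-4 + V))
v(j) = j²/2
11*(v(4 - 1*4) + (0*(-3) - z(7))) = 11*((4 - 1*4)²/2 + (0*(-3) - 2*7/(-4 + 7))) = 11*((4 - 4)²/2 + (0 - 2*7/3)) = 11*((½)*0² + (0 - 2*7/3)) = 11*((½)*0 + (0 - 1*14/3)) = 11*(0 + (0 - 14/3)) = 11*(0 - 14/3) = 11*(-14/3) = -154/3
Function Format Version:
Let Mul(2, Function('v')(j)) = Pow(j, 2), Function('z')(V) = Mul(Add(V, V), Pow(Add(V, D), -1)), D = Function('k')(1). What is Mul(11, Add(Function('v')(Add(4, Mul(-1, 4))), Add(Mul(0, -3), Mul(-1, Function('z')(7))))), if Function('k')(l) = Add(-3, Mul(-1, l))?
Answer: Rational(-154, 3) ≈ -51.333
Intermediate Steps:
D = -4 (D = Add(-3, Mul(-1, 1)) = Add(-3, -1) = -4)
Function('z')(V) = Mul(2, V, Pow(Add(-4, V), -1)) (Function('z')(V) = Mul(Add(V, V), Pow(Add(V, -4), -1)) = Mul(Mul(2, V), Pow(Add(-4, V), -1)) = Mul(2, V, Pow(Add(-4, V), -1)))
Function('v')(j) = Mul(Rational(1, 2), Pow(j, 2))
Mul(11, Add(Function('v')(Add(4, Mul(-1, 4))), Add(Mul(0, -3), Mul(-1, Function('z')(7))))) = Mul(11, Add(Mul(Rational(1, 2), Pow(Add(4, Mul(-1, 4)), 2)), Add(Mul(0, -3), Mul(-1, Mul(2, 7, Pow(Add(-4, 7), -1)))))) = Mul(11, Add(Mul(Rational(1, 2), Pow(Add(4, -4), 2)), Add(0, Mul(-1, Mul(2, 7, Pow(3, -1)))))) = Mul(11, Add(Mul(Rational(1, 2), Pow(0, 2)), Add(0, Mul(-1, Mul(2, 7, Rational(1, 3)))))) = Mul(11, Add(Mul(Rational(1, 2), 0), Add(0, Mul(-1, Rational(14, 3))))) = Mul(11, Add(0, Add(0, Rational(-14, 3)))) = Mul(11, Add(0, Rational(-14, 3))) = Mul(11, Rational(-14, 3)) = Rational(-154, 3)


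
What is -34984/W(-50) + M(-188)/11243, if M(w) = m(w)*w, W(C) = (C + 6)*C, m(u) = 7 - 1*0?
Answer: -49527539/3091825 ≈ -16.019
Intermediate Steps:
m(u) = 7 (m(u) = 7 + 0 = 7)
W(C) = C*(6 + C) (W(C) = (6 + C)*C = C*(6 + C))
M(w) = 7*w
-34984/W(-50) + M(-188)/11243 = -34984*(-1/(50*(6 - 50))) + (7*(-188))/11243 = -34984/((-50*(-44))) - 1316*1/11243 = -34984/2200 - 1316/11243 = -34984*1/2200 - 1316/11243 = -4373/275 - 1316/11243 = -49527539/3091825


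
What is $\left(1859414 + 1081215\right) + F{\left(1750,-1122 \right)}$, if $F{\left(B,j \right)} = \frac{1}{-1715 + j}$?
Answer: $\frac{8342564472}{2837} \approx 2.9406 \cdot 10^{6}$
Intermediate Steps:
$\left(1859414 + 1081215\right) + F{\left(1750,-1122 \right)} = \left(1859414 + 1081215\right) + \frac{1}{-1715 - 1122} = 2940629 + \frac{1}{-2837} = 2940629 - \frac{1}{2837} = \frac{8342564472}{2837}$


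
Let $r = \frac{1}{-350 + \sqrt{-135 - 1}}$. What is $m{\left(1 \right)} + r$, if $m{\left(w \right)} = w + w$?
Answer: $\frac{122461}{61318} - \frac{i \sqrt{34}}{61318} \approx 1.9971 - 9.5094 \cdot 10^{-5} i$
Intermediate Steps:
$m{\left(w \right)} = 2 w$
$r = \frac{1}{-350 + 2 i \sqrt{34}}$ ($r = \frac{1}{-350 + \sqrt{-136}} = \frac{1}{-350 + 2 i \sqrt{34}} \approx -0.002854 - 9.5094 \cdot 10^{-5} i$)
$m{\left(1 \right)} + r = 2 \cdot 1 - \left(\frac{175}{61318} + \frac{i \sqrt{34}}{61318}\right) = 2 - \left(\frac{175}{61318} + \frac{i \sqrt{34}}{61318}\right) = \frac{122461}{61318} - \frac{i \sqrt{34}}{61318}$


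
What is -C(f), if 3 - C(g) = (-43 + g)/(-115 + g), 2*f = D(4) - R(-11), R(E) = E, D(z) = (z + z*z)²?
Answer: -218/181 ≈ -1.2044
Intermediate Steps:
D(z) = (z + z²)²
f = 411/2 (f = (4²*(1 + 4)² - 1*(-11))/2 = (16*5² + 11)/2 = (16*25 + 11)/2 = (400 + 11)/2 = (½)*411 = 411/2 ≈ 205.50)
C(g) = 3 - (-43 + g)/(-115 + g)
-C(f) = -2*(-151 + 411/2)/(-115 + 411/2) = -2*109/(181/2*2) = -2*2*109/(181*2) = -1*218/181 = -218/181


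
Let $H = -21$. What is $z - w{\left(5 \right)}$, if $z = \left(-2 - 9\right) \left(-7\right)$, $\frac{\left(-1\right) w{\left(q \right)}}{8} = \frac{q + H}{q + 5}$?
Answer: $\frac{321}{5} \approx 64.2$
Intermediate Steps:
$w{\left(q \right)} = - \frac{8 \left(-21 + q\right)}{5 + q}$ ($w{\left(q \right)} = - 8 \frac{q - 21}{q + 5} = - 8 \frac{-21 + q}{5 + q} = - \frac{8 \left(-21 + q\right)}{5 + q}$)
$z = 77$ ($z = \left(-11\right) \left(-7\right) = 77$)
$z - w{\left(5 \right)} = 77 - \frac{8 \left(21 - 5\right)}{5 + 5} = 77 - \frac{8 \left(21 - 5\right)}{10} = 77 - 8 \cdot \frac{1}{10} \cdot 16 = 77 - \frac{64}{5} = \frac{321}{5}$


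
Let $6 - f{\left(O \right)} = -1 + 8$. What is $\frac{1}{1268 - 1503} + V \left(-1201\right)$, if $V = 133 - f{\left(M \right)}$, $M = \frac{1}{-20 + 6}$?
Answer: $- \frac{37819491}{235} \approx -1.6093 \cdot 10^{5}$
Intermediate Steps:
$M = - \frac{1}{14}$ ($M = \frac{1}{-14} = - \frac{1}{14} \approx -0.071429$)
$f{\left(O \right)} = -1$ ($f{\left(O \right)} = 6 - \left(-1 + 8\right) = 6 - 7 = -1$)
$V = 134$ ($V = 133 - -1 = 133 + 1 = 134$)
$\frac{1}{1268 - 1503} + V \left(-1201\right) = \frac{1}{1268 - 1503} + 134 \left(-1201\right) = \frac{1}{-235} - 160934 = - \frac{1}{235} - 160934 = - \frac{37819491}{235}$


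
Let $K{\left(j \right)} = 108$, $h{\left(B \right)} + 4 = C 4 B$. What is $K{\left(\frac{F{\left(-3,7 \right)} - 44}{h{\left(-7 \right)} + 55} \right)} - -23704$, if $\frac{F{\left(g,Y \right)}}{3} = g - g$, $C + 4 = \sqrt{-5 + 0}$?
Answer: $23812$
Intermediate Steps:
$C = -4 + i \sqrt{5}$ ($C = -4 + \sqrt{-5 + 0} = -4 + \sqrt{-5} = -4 + i \sqrt{5} \approx -4.0 + 2.2361 i$)
$F{\left(g,Y \right)} = 0$ ($F{\left(g,Y \right)} = 3 \left(g - g\right) = 3 \cdot 0 = 0$)
$h{\left(B \right)} = -4 + 4 B \left(-4 + i \sqrt{5}\right)$ ($h{\left(B \right)} = -4 + \left(-4 + i \sqrt{5}\right) 4 B = -4 + 4 B \left(-4 + i \sqrt{5}\right)$)
$K{\left(\frac{F{\left(-3,7 \right)} - 44}{h{\left(-7 \right)} + 55} \right)} - -23704 = 108 - -23704 = 108 + 23704 = 23812$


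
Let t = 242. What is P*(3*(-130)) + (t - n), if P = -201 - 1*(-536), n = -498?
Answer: -129910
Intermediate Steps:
P = 335 (P = -201 + 536 = 335)
P*(3*(-130)) + (t - n) = 335*(3*(-130)) + (242 - 1*(-498)) = 335*(-390) + (242 + 498) = -130650 + 740 = -129910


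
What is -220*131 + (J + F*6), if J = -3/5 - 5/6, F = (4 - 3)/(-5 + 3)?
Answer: -864733/30 ≈ -28824.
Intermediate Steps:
F = -½ (F = 1/(-2) = 1*(-½) = -½ ≈ -0.50000)
J = -43/30 (J = -3*⅕ - 5*⅙ = -⅗ - ⅚ = -43/30 ≈ -1.4333)
-220*131 + (J + F*6) = -220*131 + (-43/30 - ½*6) = -28820 + (-43/30 - 3) = -28820 - 133/30 = -864733/30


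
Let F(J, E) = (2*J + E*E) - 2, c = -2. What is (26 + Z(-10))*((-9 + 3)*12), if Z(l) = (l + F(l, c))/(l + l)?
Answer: -9864/5 ≈ -1972.8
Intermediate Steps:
F(J, E) = -2 + E² + 2*J (F(J, E) = (2*J + E²) - 2 = (E² + 2*J) - 2 = -2 + E² + 2*J)
Z(l) = (2 + 3*l)/(2*l) (Z(l) = (l + (-2 + (-2)² + 2*l))/(l + l) = (l + (-2 + 4 + 2*l))/((2*l)) = (l + (2 + 2*l))*(1/(2*l)) = (2 + 3*l)*(1/(2*l)) = (2 + 3*l)/(2*l))
(26 + Z(-10))*((-9 + 3)*12) = (26 + (3/2 + 1/(-10)))*((-9 + 3)*12) = (26 + (3/2 - ⅒))*(-6*12) = (26 + 7/5)*(-72) = (137/5)*(-72) = -9864/5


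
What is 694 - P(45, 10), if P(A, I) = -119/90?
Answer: 62579/90 ≈ 695.32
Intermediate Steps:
P(A, I) = -119/90 (P(A, I) = -119*1/90 = -119/90)
694 - P(45, 10) = 694 - 1*(-119/90) = 694 + 119/90 = 62579/90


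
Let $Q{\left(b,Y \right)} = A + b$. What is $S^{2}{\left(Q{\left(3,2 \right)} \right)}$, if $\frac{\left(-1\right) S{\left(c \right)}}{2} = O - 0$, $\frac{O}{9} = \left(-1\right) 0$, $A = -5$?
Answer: $0$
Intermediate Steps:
$Q{\left(b,Y \right)} = -5 + b$
$O = 0$ ($O = 9 \left(\left(-1\right) 0\right) = 9 \cdot 0 = 0$)
$S{\left(c \right)} = 0$ ($S{\left(c \right)} = - 2 \left(0 - 0\right) = - 2 \left(0 + 0\right) = \left(-2\right) 0 = 0$)
$S^{2}{\left(Q{\left(3,2 \right)} \right)} = 0^{2} = 0$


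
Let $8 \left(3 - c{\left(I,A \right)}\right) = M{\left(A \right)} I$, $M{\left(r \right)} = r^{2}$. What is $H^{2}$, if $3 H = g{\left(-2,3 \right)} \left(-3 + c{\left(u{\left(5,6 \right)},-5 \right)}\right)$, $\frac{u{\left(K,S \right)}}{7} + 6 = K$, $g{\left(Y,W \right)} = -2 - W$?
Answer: $\frac{765625}{576} \approx 1329.2$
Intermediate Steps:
$u{\left(K,S \right)} = -42 + 7 K$
$c{\left(I,A \right)} = 3 - \frac{I A^{2}}{8}$ ($c{\left(I,A \right)} = 3 - \frac{A^{2} I}{8} = 3 - \frac{I A^{2}}{8}$)
$H = - \frac{875}{24}$ ($H = \frac{\left(-2 - 3\right) \left(-3 - \left(-3 + \frac{\left(-42 + 7 \cdot 5\right) \left(-5\right)^{2}}{8}\right)\right)}{3} = \frac{\left(-2 - 3\right) \left(-3 - \left(-3 + \frac{1}{8} \left(-42 + 35\right) 25\right)\right)}{3} = \frac{\left(-5\right) \left(-3 - \left(-3 - \frac{175}{8}\right)\right)}{3} = \frac{\left(-5\right) \left(-3 + \left(3 + \frac{175}{8}\right)\right)}{3} = \frac{\left(-5\right) \left(-3 + \frac{199}{8}\right)}{3} = \frac{\left(-5\right) \frac{175}{8}}{3} = \frac{1}{3} \left(- \frac{875}{8}\right) = - \frac{875}{24} \approx -36.458$)
$H^{2} = \left(- \frac{875}{24}\right)^{2} = \frac{765625}{576}$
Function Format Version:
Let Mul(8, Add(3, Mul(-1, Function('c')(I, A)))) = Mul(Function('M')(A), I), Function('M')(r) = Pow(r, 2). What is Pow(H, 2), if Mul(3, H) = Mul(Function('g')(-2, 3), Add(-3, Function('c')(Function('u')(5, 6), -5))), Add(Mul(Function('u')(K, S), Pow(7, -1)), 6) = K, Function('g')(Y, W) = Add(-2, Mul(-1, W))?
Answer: Rational(765625, 576) ≈ 1329.2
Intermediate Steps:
Function('u')(K, S) = Add(-42, Mul(7, K))
Function('c')(I, A) = Add(3, Mul(Rational(-1, 8), I, Pow(A, 2))) (Function('c')(I, A) = Add(3, Mul(Rational(-1, 8), Mul(Pow(A, 2), I))) = Add(3, Mul(Rational(-1, 8), Mul(I, Pow(A, 2)))) = Add(3, Mul(Rational(-1, 8), I, Pow(A, 2))))
H = Rational(-875, 24) (H = Mul(Rational(1, 3), Mul(Add(-2, Mul(-1, 3)), Add(-3, Add(3, Mul(Rational(-1, 8), Add(-42, Mul(7, 5)), Pow(-5, 2)))))) = Mul(Rational(1, 3), Mul(Add(-2, -3), Add(-3, Add(3, Mul(Rational(-1, 8), Add(-42, 35), 25))))) = Mul(Rational(1, 3), Mul(-5, Add(-3, Add(3, Mul(Rational(-1, 8), -7, 25))))) = Mul(Rational(1, 3), Mul(-5, Add(-3, Add(3, Rational(175, 8))))) = Mul(Rational(1, 3), Mul(-5, Add(-3, Rational(199, 8)))) = Mul(Rational(1, 3), Mul(-5, Rational(175, 8))) = Mul(Rational(1, 3), Rational(-875, 8)) = Rational(-875, 24) ≈ -36.458)
Pow(H, 2) = Pow(Rational(-875, 24), 2) = Rational(765625, 576)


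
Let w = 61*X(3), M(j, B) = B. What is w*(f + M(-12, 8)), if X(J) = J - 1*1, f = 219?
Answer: 27694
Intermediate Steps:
X(J) = -1 + J (X(J) = J - 1 = -1 + J)
w = 122 (w = 61*(-1 + 3) = 61*2 = 122)
w*(f + M(-12, 8)) = 122*(219 + 8) = 122*227 = 27694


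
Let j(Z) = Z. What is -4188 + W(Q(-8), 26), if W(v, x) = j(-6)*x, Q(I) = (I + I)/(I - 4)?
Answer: -4344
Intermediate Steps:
Q(I) = 2*I/(-4 + I) (Q(I) = (2*I)/(-4 + I) = 2*I/(-4 + I))
W(v, x) = -6*x
-4188 + W(Q(-8), 26) = -4188 - 6*26 = -4188 - 156 = -4344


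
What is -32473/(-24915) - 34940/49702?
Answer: 371721473/619162665 ≈ 0.60036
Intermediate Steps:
-32473/(-24915) - 34940/49702 = -32473*(-1/24915) - 34940*1/49702 = 32473/24915 - 17470/24851 = 371721473/619162665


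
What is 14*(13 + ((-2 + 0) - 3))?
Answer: 112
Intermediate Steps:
14*(13 + ((-2 + 0) - 3)) = 14*(13 + (-2 - 3)) = 14*(13 - 5) = 14*8 = 112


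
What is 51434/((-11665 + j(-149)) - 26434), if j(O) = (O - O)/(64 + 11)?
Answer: -51434/38099 ≈ -1.3500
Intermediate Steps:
j(O) = 0 (j(O) = 0/75 = 0*(1/75) = 0)
51434/((-11665 + j(-149)) - 26434) = 51434/((-11665 + 0) - 26434) = 51434/(-11665 - 26434) = 51434/(-38099) = 51434*(-1/38099) = -51434/38099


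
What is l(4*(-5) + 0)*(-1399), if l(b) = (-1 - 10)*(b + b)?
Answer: -615560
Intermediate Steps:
l(b) = -22*b
l(4*(-5) + 0)*(-1399) = -22*(4*(-5) + 0)*(-1399) = -22*(-20 + 0)*(-1399) = -22*(-20)*(-1399) = 440*(-1399) = -615560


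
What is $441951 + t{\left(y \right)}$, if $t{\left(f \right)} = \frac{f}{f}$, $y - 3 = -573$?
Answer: $441952$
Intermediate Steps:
$y = -570$ ($y = 3 - 573 = -570$)
$t{\left(f \right)} = 1$
$441951 + t{\left(y \right)} = 441951 + 1 = 441952$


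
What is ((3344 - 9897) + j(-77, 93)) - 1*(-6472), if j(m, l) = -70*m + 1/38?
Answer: 201743/38 ≈ 5309.0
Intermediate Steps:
j(m, l) = 1/38 - 70*m (j(m, l) = -70*m + 1/38 = 1/38 - 70*m)
((3344 - 9897) + j(-77, 93)) - 1*(-6472) = ((3344 - 9897) + (1/38 - 70*(-77))) - 1*(-6472) = (-6553 + (1/38 + 5390)) + 6472 = (-6553 + 204821/38) + 6472 = -44193/38 + 6472 = 201743/38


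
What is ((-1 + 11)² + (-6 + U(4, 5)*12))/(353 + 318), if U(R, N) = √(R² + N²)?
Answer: 94/671 + 12*√41/671 ≈ 0.25460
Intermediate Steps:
U(R, N) = √(N² + R²)
((-1 + 11)² + (-6 + U(4, 5)*12))/(353 + 318) = ((-1 + 11)² + (-6 + √(5² + 4²)*12))/(353 + 318) = (10² + (-6 + √(25 + 16)*12))/671 = (100 + (-6 + √41*12))*(1/671) = (100 + (-6 + 12*√41))*(1/671) = (94 + 12*√41)*(1/671) = 94/671 + 12*√41/671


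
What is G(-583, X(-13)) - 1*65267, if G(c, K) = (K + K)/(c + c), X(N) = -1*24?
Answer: -38050637/583 ≈ -65267.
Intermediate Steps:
X(N) = -24
G(c, K) = K/c (G(c, K) = (2*K)/((2*c)) = (2*K)*(1/(2*c)) = K/c)
G(-583, X(-13)) - 1*65267 = -24/(-583) - 1*65267 = -24*(-1/583) - 65267 = 24/583 - 65267 = -38050637/583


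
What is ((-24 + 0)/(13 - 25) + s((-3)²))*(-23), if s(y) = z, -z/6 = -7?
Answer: -1012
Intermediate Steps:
z = 42 (z = -6*(-7) = 42)
s(y) = 42
((-24 + 0)/(13 - 25) + s((-3)²))*(-23) = ((-24 + 0)/(13 - 25) + 42)*(-23) = (-24/(-12) + 42)*(-23) = (-24*(-1/12) + 42)*(-23) = (2 + 42)*(-23) = 44*(-23) = -1012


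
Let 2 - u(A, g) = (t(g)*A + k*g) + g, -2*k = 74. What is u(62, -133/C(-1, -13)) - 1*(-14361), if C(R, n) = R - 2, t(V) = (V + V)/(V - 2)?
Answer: 2010301/127 ≈ 15829.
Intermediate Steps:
t(V) = 2*V/(-2 + V) (t(V) = (2*V)/(-2 + V) = 2*V/(-2 + V))
C(R, n) = -2 + R
k = -37 (k = -½*74 = -37)
u(A, g) = 2 + 36*g - 2*A*g/(-2 + g) (u(A, g) = 2 - (((2*g/(-2 + g))*A - 37*g) + g) = 2 - ((2*A*g/(-2 + g) - 37*g) + g) = 2 - ((-37*g + 2*A*g/(-2 + g)) + g) = 2 - (-36*g + 2*A*g/(-2 + g)) = 2 + (36*g - 2*A*g/(-2 + g)) = 2 + 36*g - 2*A*g/(-2 + g))
u(62, -133/C(-1, -13)) - 1*(-14361) = 2*((1 + 18*(-133/(-2 - 1)))*(-2 - 133/(-2 - 1)) - 1*62*(-133/(-2 - 1)))/(-2 - 133/(-2 - 1)) - 1*(-14361) = 2*((1 + 18*(-133/(-3)))*(-2 - 133/(-3)) - 1*62*(-133/(-3)))/(-2 - 133/(-3)) + 14361 = 2*((1 + 18*(-133*(-⅓)))*(-2 - 133*(-⅓)) - 1*62*(-133*(-⅓)))/(-2 - 133*(-⅓)) + 14361 = 2*((1 + 18*(133/3))*(-2 + 133/3) - 1*62*133/3)/(-2 + 133/3) + 14361 = 2*((1 + 798)*(127/3) - 8246/3)/(127/3) + 14361 = 2*(3/127)*(799*(127/3) - 8246/3) + 14361 = 2*(3/127)*(101473/3 - 8246/3) + 14361 = 2*(3/127)*(93227/3) + 14361 = 186454/127 + 14361 = 2010301/127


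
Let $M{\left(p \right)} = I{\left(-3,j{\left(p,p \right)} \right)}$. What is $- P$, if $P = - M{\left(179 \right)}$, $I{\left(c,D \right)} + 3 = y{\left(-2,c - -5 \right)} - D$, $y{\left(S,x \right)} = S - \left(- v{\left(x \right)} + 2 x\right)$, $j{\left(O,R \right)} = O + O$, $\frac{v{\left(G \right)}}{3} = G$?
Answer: $-361$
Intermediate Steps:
$v{\left(G \right)} = 3 G$
$j{\left(O,R \right)} = 2 O$
$y{\left(S,x \right)} = S + x$ ($y{\left(S,x \right)} = S + \left(- 2 x + 3 x\right) = S + x$)
$I{\left(c,D \right)} = c - D$ ($I{\left(c,D \right)} = -3 - \left(-3 + D - c\right) = -3 + \left(3 + c - D\right) = c - D$)
$M{\left(p \right)} = -3 - 2 p$
$P = 361$ ($P = - (-3 - 358) = \left(-1\right) \left(-361\right) = 361$)
$- P = \left(-1\right) 361 = -361$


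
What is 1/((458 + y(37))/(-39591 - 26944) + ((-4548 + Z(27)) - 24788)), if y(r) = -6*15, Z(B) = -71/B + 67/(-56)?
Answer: -2053080/60237021439 ≈ -3.4083e-5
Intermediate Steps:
Z(B) = -67/56 - 71/B (Z(B) = -71/B + 67*(-1/56) = -71/B - 67/56 = -67/56 - 71/B)
y(r) = -90
1/((458 + y(37))/(-39591 - 26944) + ((-4548 + Z(27)) - 24788)) = 1/((458 - 90)/(-39591 - 26944) + ((-4548 + (-67/56 - 71/27)) - 24788)) = 1/(368/(-66535) + ((-4548 + (-67/56 - 71*1/27)) - 24788)) = 1/(368*(-1/66535) + ((-4548 + (-67/56 - 71/27)) - 24788)) = 1/(-368/66535 + ((-4548 - 5785/1512) - 24788)) = 1/(-368/66535 + (-6882361/1512 - 24788)) = 1/(-368/66535 - 44361817/1512) = 1/(-60237021439/2053080) = -2053080/60237021439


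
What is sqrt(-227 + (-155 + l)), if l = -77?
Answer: 3*I*sqrt(51) ≈ 21.424*I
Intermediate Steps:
sqrt(-227 + (-155 + l)) = sqrt(-227 + (-155 - 77)) = sqrt(-227 - 232) = sqrt(-459) = 3*I*sqrt(51)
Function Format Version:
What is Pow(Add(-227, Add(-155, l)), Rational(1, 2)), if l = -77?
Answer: Mul(3, I, Pow(51, Rational(1, 2))) ≈ Mul(21.424, I)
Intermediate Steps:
Pow(Add(-227, Add(-155, l)), Rational(1, 2)) = Pow(Add(-227, Add(-155, -77)), Rational(1, 2)) = Pow(Add(-227, -232), Rational(1, 2)) = Pow(-459, Rational(1, 2)) = Mul(3, I, Pow(51, Rational(1, 2)))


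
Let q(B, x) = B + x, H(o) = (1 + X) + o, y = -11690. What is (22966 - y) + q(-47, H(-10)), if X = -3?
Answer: 34597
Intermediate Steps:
H(o) = -2 + o (H(o) = (1 - 3) + o = -2 + o)
(22966 - y) + q(-47, H(-10)) = (22966 - 1*(-11690)) + (-47 + (-2 - 10)) = (22966 + 11690) + (-47 - 12) = 34656 - 59 = 34597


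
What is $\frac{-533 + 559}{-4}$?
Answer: $- \frac{13}{2} \approx -6.5$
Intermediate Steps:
$\frac{-533 + 559}{-4} = 26 \left(- \frac{1}{4}\right) = - \frac{13}{2}$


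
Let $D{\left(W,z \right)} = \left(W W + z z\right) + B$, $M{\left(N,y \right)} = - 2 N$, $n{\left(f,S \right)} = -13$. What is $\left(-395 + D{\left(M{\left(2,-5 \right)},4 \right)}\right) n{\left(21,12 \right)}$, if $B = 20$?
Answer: $4459$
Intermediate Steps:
$D{\left(W,z \right)} = 20 + W^{2} + z^{2}$ ($D{\left(W,z \right)} = \left(W W + z z\right) + 20 = \left(W^{2} + z^{2}\right) + 20 = 20 + W^{2} + z^{2}$)
$\left(-395 + D{\left(M{\left(2,-5 \right)},4 \right)}\right) n{\left(21,12 \right)} = \left(-395 + \left(20 + \left(\left(-2\right) 2\right)^{2} + 4^{2}\right)\right) \left(-13\right) = \left(-395 + \left(20 + \left(-4\right)^{2} + 16\right)\right) \left(-13\right) = \left(-395 + \left(20 + 16 + 16\right)\right) \left(-13\right) = \left(-395 + 52\right) \left(-13\right) = \left(-343\right) \left(-13\right) = 4459$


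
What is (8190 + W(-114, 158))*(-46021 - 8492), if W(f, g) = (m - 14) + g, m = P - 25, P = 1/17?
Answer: -7700179302/17 ≈ -4.5295e+8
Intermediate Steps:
P = 1/17 ≈ 0.058824
m = -424/17 (m = 1/17 - 25 = -424/17 ≈ -24.941)
W(f, g) = -662/17 + g (W(f, g) = (-424/17 - 14) + g = -662/17 + g)
(8190 + W(-114, 158))*(-46021 - 8492) = (8190 + (-662/17 + 158))*(-46021 - 8492) = (8190 + 2024/17)*(-54513) = (141254/17)*(-54513) = -7700179302/17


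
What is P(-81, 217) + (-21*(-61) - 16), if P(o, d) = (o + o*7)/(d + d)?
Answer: 274181/217 ≈ 1263.5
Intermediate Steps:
P(o, d) = 4*o/d (P(o, d) = (o + 7*o)/((2*d)) = (8*o)*(1/(2*d)) = 4*o/d)
P(-81, 217) + (-21*(-61) - 16) = 4*(-81)/217 + (-21*(-61) - 16) = 4*(-81)*(1/217) + (1281 - 16) = -324/217 + 1265 = 274181/217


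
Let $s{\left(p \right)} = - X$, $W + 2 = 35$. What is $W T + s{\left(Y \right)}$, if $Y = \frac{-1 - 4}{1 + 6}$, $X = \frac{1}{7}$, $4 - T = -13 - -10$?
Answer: $\frac{1616}{7} \approx 230.86$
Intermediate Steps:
$W = 33$ ($W = -2 + 35 = 33$)
$T = 7$ ($T = 4 - \left(-13 - -10\right) = 4 - \left(-13 + 10\right) = 4 - -3 = 4 + 3 = 7$)
$X = \frac{1}{7} \approx 0.14286$
$Y = - \frac{5}{7} \approx -0.71429$
$s{\left(p \right)} = - \frac{1}{7}$ ($s{\left(p \right)} = \left(-1\right) \frac{1}{7} = - \frac{1}{7}$)
$W T + s{\left(Y \right)} = 33 \cdot 7 - \frac{1}{7} = 231 - \frac{1}{7} = \frac{1616}{7}$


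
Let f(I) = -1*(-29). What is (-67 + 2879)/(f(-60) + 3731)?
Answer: 703/940 ≈ 0.74787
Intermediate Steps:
f(I) = 29
(-67 + 2879)/(f(-60) + 3731) = (-67 + 2879)/(29 + 3731) = 2812/3760 = 2812*(1/3760) = 703/940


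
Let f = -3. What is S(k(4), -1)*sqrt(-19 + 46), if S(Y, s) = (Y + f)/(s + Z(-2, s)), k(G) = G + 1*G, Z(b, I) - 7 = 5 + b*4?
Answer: 5*sqrt(3) ≈ 8.6602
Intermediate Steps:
Z(b, I) = 12 + 4*b (Z(b, I) = 7 + (5 + b*4) = 7 + (5 + 4*b) = 12 + 4*b)
k(G) = 2*G (k(G) = G + G = 2*G)
S(Y, s) = (-3 + Y)/(4 + s) (S(Y, s) = (Y - 3)/(s + (12 + 4*(-2))) = (-3 + Y)/(s + (12 - 8)) = (-3 + Y)/(s + 4) = (-3 + Y)/(4 + s))
S(k(4), -1)*sqrt(-19 + 46) = ((-3 + 2*4)/(4 - 1))*sqrt(-19 + 46) = ((-3 + 8)/3)*sqrt(27) = ((1/3)*5)*(3*sqrt(3)) = 5*(3*sqrt(3))/3 = 5*sqrt(3)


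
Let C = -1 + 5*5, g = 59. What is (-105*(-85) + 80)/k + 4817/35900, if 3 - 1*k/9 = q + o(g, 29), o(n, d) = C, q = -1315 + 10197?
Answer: 62692259/2876559300 ≈ 0.021794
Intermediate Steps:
q = 8882
C = 24 (C = -1 + 25 = 24)
o(n, d) = 24
k = -80127 (k = 27 - 9*(8882 + 24) = 27 - 9*8906 = 27 - 80154 = -80127)
(-105*(-85) + 80)/k + 4817/35900 = (-105*(-85) + 80)/(-80127) + 4817/35900 = (8925 + 80)*(-1/80127) + 4817*(1/35900) = 9005*(-1/80127) + 4817/35900 = -9005/80127 + 4817/35900 = 62692259/2876559300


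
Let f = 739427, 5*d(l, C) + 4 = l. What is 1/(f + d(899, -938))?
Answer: 1/739606 ≈ 1.3521e-6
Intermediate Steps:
d(l, C) = -⅘ + l/5
1/(f + d(899, -938)) = 1/(739427 + (-⅘ + (⅕)*899)) = 1/(739427 + (-⅘ + 899/5)) = 1/(739427 + 179) = 1/739606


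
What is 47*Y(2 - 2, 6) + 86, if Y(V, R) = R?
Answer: 368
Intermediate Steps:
47*Y(2 - 2, 6) + 86 = 47*6 + 86 = 282 + 86 = 368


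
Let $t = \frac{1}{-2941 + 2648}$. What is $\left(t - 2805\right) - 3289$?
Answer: $- \frac{1785543}{293} \approx -6094.0$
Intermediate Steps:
$t = - \frac{1}{293}$ ($t = \frac{1}{-293} = - \frac{1}{293} \approx -0.003413$)
$\left(t - 2805\right) - 3289 = \left(- \frac{1}{293} - 2805\right) - 3289 = - \frac{821866}{293} - 3289 = - \frac{1785543}{293}$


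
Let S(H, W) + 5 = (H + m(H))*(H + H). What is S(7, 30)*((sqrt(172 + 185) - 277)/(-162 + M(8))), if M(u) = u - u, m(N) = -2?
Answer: 18005/162 - 65*sqrt(357)/162 ≈ 103.56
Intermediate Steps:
M(u) = 0
S(H, W) = -5 + 2*H*(-2 + H) (S(H, W) = -5 + (H - 2)*(H + H) = -5 + (-2 + H)*(2*H) = -5 + 2*H*(-2 + H))
S(7, 30)*((sqrt(172 + 185) - 277)/(-162 + M(8))) = (-5 - 4*7 + 2*7**2)*((sqrt(172 + 185) - 277)/(-162 + 0)) = (-5 - 28 + 2*49)*((sqrt(357) - 277)/(-162)) = (-5 - 28 + 98)*((-277 + sqrt(357))*(-1/162)) = 65*(277/162 - sqrt(357)/162) = 18005/162 - 65*sqrt(357)/162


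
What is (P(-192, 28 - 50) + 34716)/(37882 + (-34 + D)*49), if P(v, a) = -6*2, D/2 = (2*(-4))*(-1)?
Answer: 4338/4625 ≈ 0.93795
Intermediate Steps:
D = 16 (D = 2*((2*(-4))*(-1)) = 2*(-8*(-1)) = 2*8 = 16)
P(v, a) = -12
(P(-192, 28 - 50) + 34716)/(37882 + (-34 + D)*49) = (-12 + 34716)/(37882 + (-34 + 16)*49) = 34704/(37882 - 18*49) = 34704/(37882 - 882) = 34704/37000 = 34704*(1/37000) = 4338/4625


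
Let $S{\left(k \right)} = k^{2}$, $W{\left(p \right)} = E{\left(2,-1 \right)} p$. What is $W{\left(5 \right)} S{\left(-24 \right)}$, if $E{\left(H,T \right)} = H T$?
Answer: $-5760$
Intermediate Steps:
$W{\left(p \right)} = - 2 p$ ($W{\left(p \right)} = 2 \left(-1\right) p = - 2 p$)
$W{\left(5 \right)} S{\left(-24 \right)} = \left(-2\right) 5 \left(-24\right)^{2} = \left(-10\right) 576 = -5760$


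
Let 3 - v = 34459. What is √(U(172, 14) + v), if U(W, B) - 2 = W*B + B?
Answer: 4*I*√2002 ≈ 178.97*I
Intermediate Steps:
U(W, B) = 2 + B + B*W (U(W, B) = 2 + (W*B + B) = 2 + (B*W + B) = 2 + (B + B*W) = 2 + B + B*W)
v = -34456 (v = 3 - 1*34459 = 3 - 34459 = -34456)
√(U(172, 14) + v) = √((2 + 14 + 14*172) - 34456) = √((2 + 14 + 2408) - 34456) = √(2424 - 34456) = √(-32032) = 4*I*√2002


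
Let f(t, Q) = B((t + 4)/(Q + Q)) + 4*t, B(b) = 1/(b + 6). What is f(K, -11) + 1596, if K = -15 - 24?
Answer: 240502/167 ≈ 1440.1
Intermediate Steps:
K = -39
B(b) = 1/(6 + b)
f(t, Q) = 1/(6 + (4 + t)/(2*Q)) + 4*t (f(t, Q) = 1/(6 + (t + 4)/(Q + Q)) + 4*t = 1/(6 + (4 + t)/((2*Q))) + 4*t = 1/(6 + (4 + t)*(1/(2*Q))) + 4*t = 1/(6 + (4 + t)/(2*Q)) + 4*t)
f(K, -11) + 1596 = 2*(-11 + 2*(-39)*(4 - 39 + 12*(-11)))/(4 - 39 + 12*(-11)) + 1596 = 2*(-11 + 2*(-39)*(4 - 39 - 132))/(4 - 39 - 132) + 1596 = 2*(-11 + 2*(-39)*(-167))/(-167) + 1596 = 2*(-1/167)*(-11 + 13026) + 1596 = 2*(-1/167)*13015 + 1596 = -26030/167 + 1596 = 240502/167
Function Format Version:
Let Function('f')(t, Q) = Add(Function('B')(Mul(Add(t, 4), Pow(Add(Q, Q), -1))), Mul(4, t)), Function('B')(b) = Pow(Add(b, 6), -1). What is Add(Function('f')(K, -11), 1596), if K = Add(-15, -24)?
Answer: Rational(240502, 167) ≈ 1440.1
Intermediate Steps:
K = -39
Function('B')(b) = Pow(Add(6, b), -1)
Function('f')(t, Q) = Add(Pow(Add(6, Mul(Rational(1, 2), Pow(Q, -1), Add(4, t))), -1), Mul(4, t)) (Function('f')(t, Q) = Add(Pow(Add(6, Mul(Add(t, 4), Pow(Add(Q, Q), -1))), -1), Mul(4, t)) = Add(Pow(Add(6, Mul(Add(4, t), Pow(Mul(2, Q), -1))), -1), Mul(4, t)) = Add(Pow(Add(6, Mul(Add(4, t), Mul(Rational(1, 2), Pow(Q, -1)))), -1), Mul(4, t)) = Add(Pow(Add(6, Mul(Rational(1, 2), Pow(Q, -1), Add(4, t))), -1), Mul(4, t)))
Add(Function('f')(K, -11), 1596) = Add(Mul(2, Pow(Add(4, -39, Mul(12, -11)), -1), Add(-11, Mul(2, -39, Add(4, -39, Mul(12, -11))))), 1596) = Add(Mul(2, Pow(Add(4, -39, -132), -1), Add(-11, Mul(2, -39, Add(4, -39, -132)))), 1596) = Add(Mul(2, Pow(-167, -1), Add(-11, Mul(2, -39, -167))), 1596) = Add(Mul(2, Rational(-1, 167), Add(-11, 13026)), 1596) = Add(Mul(2, Rational(-1, 167), 13015), 1596) = Add(Rational(-26030, 167), 1596) = Rational(240502, 167)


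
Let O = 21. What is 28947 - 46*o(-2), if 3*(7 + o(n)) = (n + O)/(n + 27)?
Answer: 2194301/75 ≈ 29257.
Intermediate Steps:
o(n) = -7 + (21 + n)/(3*(27 + n)) (o(n) = -7 + ((n + 21)/(n + 27))/3 = -7 + ((21 + n)/(27 + n))/3 = -7 + (21 + n)/(3*(27 + n)))
28947 - 46*o(-2) = 28947 - 46*2*(-273 - 10*(-2))/(3*(27 - 2)) = 28947 - 46*(⅔)*(-273 + 20)/25 = 28947 - 46*(⅔)*(1/25)*(-253) = 28947 - 46*(-506)/75 = 28947 - 1*(-23276/75) = 28947 + 23276/75 = 2194301/75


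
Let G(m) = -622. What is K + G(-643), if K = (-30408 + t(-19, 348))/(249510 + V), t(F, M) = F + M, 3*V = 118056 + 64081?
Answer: -578965111/930667 ≈ -622.10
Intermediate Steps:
V = 182137/3 (V = (118056 + 64081)/3 = (1/3)*182137 = 182137/3 ≈ 60712.)
K = -90237/930667 (K = (-30408 + (-19 + 348))/(249510 + 182137/3) = (-30408 + 329)/(930667/3) = -30079*3/930667 = -90237/930667 ≈ -0.096959)
K + G(-643) = -90237/930667 - 622 = -578965111/930667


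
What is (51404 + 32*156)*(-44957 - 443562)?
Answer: -27550517524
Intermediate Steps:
(51404 + 32*156)*(-44957 - 443562) = (51404 + 4992)*(-488519) = 56396*(-488519) = -27550517524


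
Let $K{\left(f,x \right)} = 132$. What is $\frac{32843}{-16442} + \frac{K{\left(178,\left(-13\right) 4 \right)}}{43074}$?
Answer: $- \frac{235418173}{118037118} \approx -1.9944$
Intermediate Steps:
$\frac{32843}{-16442} + \frac{K{\left(178,\left(-13\right) 4 \right)}}{43074} = \frac{32843}{-16442} + \frac{132}{43074} = 32843 \left(- \frac{1}{16442}\right) + 132 \cdot \frac{1}{43074} = - \frac{32843}{16442} + \frac{22}{7179} = - \frac{235418173}{118037118}$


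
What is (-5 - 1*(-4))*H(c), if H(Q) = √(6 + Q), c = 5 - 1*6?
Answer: -√5 ≈ -2.2361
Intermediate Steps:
c = -1 (c = 5 - 6 = -1)
(-5 - 1*(-4))*H(c) = (-5 - 1*(-4))*√(6 - 1) = (-5 + 4)*√5 = -√5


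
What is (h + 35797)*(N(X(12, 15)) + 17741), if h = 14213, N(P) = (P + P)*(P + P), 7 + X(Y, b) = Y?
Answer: 892228410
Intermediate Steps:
X(Y, b) = -7 + Y
N(P) = 4*P² (N(P) = (2*P)*(2*P) = 4*P²)
(h + 35797)*(N(X(12, 15)) + 17741) = (14213 + 35797)*(4*(-7 + 12)² + 17741) = 50010*(4*5² + 17741) = 50010*(4*25 + 17741) = 50010*(100 + 17741) = 50010*17841 = 892228410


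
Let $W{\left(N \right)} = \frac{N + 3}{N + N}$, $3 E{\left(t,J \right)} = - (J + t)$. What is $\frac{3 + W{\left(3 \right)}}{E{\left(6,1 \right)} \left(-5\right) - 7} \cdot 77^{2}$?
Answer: $5082$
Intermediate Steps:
$E{\left(t,J \right)} = - \frac{J}{3} - \frac{t}{3}$ ($E{\left(t,J \right)} = \frac{\left(-1\right) \left(J + t\right)}{3} = \frac{- J - t}{3} = - \frac{J}{3} - \frac{t}{3}$)
$W{\left(N \right)} = \frac{3 + N}{2 N}$
$\frac{3 + W{\left(3 \right)}}{E{\left(6,1 \right)} \left(-5\right) - 7} \cdot 77^{2} = \frac{3 + \frac{3 + 3}{2 \cdot 3}}{\left(\left(- \frac{1}{3}\right) 1 - 2\right) \left(-5\right) - 7} \cdot 77^{2} = \frac{3 + \frac{1}{2} \cdot \frac{1}{3} \cdot 6}{\left(- \frac{1}{3} - 2\right) \left(-5\right) - 7} \cdot 5929 = \frac{3 + 1}{\left(- \frac{7}{3}\right) \left(-5\right) - 7} \cdot 5929 = \frac{4}{\frac{35}{3} - 7} \cdot 5929 = \frac{4}{\frac{14}{3}} \cdot 5929 = 4 \cdot \frac{3}{14} \cdot 5929 = \frac{6}{7} \cdot 5929 = 5082$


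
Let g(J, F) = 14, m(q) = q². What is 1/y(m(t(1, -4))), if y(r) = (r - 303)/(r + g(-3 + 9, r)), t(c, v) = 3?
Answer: -23/294 ≈ -0.078231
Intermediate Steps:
y(r) = (-303 + r)/(14 + r) (y(r) = (r - 303)/(r + 14) = (-303 + r)/(14 + r))
1/y(m(t(1, -4))) = 1/((-303 + 3²)/(14 + 3²)) = 1/((-303 + 9)/(14 + 9)) = 1/(-294/23) = -23/294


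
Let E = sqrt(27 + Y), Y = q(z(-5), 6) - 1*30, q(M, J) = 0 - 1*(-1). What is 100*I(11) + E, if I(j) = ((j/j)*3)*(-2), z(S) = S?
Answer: -600 + I*sqrt(2) ≈ -600.0 + 1.4142*I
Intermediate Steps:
q(M, J) = 1 (q(M, J) = 0 + 1 = 1)
Y = -29 (Y = 1 - 1*30 = 1 - 30 = -29)
I(j) = -6 (I(j) = (1*3)*(-2) = 3*(-2) = -6)
E = I*sqrt(2) (E = sqrt(27 - 29) = sqrt(-2) = I*sqrt(2) ≈ 1.4142*I)
100*I(11) + E = 100*(-6) + I*sqrt(2) = -600 + I*sqrt(2)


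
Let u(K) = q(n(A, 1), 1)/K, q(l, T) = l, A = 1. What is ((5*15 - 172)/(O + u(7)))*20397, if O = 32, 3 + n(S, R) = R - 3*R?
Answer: -4616521/73 ≈ -63240.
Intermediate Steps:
n(S, R) = -3 - 2*R (n(S, R) = -3 + (R - 3*R) = -3 - 2*R)
u(K) = -5/K (u(K) = (-3 - 2*1)/K = (-3 - 2)/K = -5/K)
((5*15 - 172)/(O + u(7)))*20397 = ((5*15 - 172)/(32 - 5/7))*20397 = ((75 - 172)/(32 - 5*1/7))*20397 = -97/(32 - 5/7)*20397 = -97/219/7*20397 = -97*7/219*20397 = -679/219*20397 = -4616521/73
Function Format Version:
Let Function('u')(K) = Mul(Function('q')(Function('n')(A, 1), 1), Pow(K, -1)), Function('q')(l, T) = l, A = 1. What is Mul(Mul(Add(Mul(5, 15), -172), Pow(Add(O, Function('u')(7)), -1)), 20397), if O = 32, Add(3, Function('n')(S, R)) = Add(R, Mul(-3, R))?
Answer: Rational(-4616521, 73) ≈ -63240.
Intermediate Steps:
Function('n')(S, R) = Add(-3, Mul(-2, R)) (Function('n')(S, R) = Add(-3, Add(R, Mul(-3, R))) = Add(-3, Mul(-2, R)))
Function('u')(K) = Mul(-5, Pow(K, -1)) (Function('u')(K) = Mul(Add(-3, Mul(-2, 1)), Pow(K, -1)) = Mul(Add(-3, -2), Pow(K, -1)) = Mul(-5, Pow(K, -1)))
Mul(Mul(Add(Mul(5, 15), -172), Pow(Add(O, Function('u')(7)), -1)), 20397) = Mul(Mul(Add(Mul(5, 15), -172), Pow(Add(32, Mul(-5, Pow(7, -1))), -1)), 20397) = Mul(Mul(Add(75, -172), Pow(Add(32, Mul(-5, Rational(1, 7))), -1)), 20397) = Mul(Mul(-97, Pow(Add(32, Rational(-5, 7)), -1)), 20397) = Mul(Mul(-97, Pow(Rational(219, 7), -1)), 20397) = Mul(Mul(-97, Rational(7, 219)), 20397) = Mul(Rational(-679, 219), 20397) = Rational(-4616521, 73)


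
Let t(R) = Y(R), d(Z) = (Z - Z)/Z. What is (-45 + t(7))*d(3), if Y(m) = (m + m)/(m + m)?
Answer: 0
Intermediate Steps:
Y(m) = 1 (Y(m) = (2*m)/((2*m)) = (2*m)*(1/(2*m)) = 1)
d(Z) = 0 (d(Z) = 0/Z = 0)
t(R) = 1
(-45 + t(7))*d(3) = (-45 + 1)*0 = -44*0 = 0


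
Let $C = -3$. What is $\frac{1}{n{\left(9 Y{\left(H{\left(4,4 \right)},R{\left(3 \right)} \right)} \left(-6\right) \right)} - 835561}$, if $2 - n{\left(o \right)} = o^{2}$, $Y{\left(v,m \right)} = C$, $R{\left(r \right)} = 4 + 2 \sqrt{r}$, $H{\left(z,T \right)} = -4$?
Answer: $- \frac{1}{861803} \approx -1.1604 \cdot 10^{-6}$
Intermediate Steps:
$Y{\left(v,m \right)} = -3$
$n{\left(o \right)} = 2 - o^{2}$
$\frac{1}{n{\left(9 Y{\left(H{\left(4,4 \right)},R{\left(3 \right)} \right)} \left(-6\right) \right)} - 835561} = \frac{1}{\left(2 - \left(9 \left(-3\right) \left(-6\right)\right)^{2}\right) - 835561} = \frac{1}{\left(2 - \left(\left(-27\right) \left(-6\right)\right)^{2}\right) - 835561} = \frac{1}{\left(2 - 162^{2}\right) - 835561} = \frac{1}{\left(2 - 26244\right) - 835561} = \frac{1}{-26242 - 835561} = \frac{1}{-861803} = - \frac{1}{861803}$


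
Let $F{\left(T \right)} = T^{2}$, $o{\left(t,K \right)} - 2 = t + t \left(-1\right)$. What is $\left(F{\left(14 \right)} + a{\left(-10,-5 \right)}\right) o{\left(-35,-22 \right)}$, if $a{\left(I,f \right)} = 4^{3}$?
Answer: $520$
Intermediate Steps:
$a{\left(I,f \right)} = 64$
$o{\left(t,K \right)} = 2$ ($o{\left(t,K \right)} = 2 + \left(t + t \left(-1\right)\right) = 2 + \left(t - t\right) = 2 + 0 = 2$)
$\left(F{\left(14 \right)} + a{\left(-10,-5 \right)}\right) o{\left(-35,-22 \right)} = \left(14^{2} + 64\right) 2 = \left(196 + 64\right) 2 = 260 \cdot 2 = 520$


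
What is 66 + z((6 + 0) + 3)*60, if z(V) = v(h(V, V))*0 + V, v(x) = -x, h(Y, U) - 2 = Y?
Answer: 606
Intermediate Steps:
h(Y, U) = 2 + Y
z(V) = V (z(V) = -(2 + V)*0 + V = (-2 - V)*0 + V = 0 + V = V)
66 + z((6 + 0) + 3)*60 = 66 + ((6 + 0) + 3)*60 = 66 + (6 + 3)*60 = 66 + 9*60 = 66 + 540 = 606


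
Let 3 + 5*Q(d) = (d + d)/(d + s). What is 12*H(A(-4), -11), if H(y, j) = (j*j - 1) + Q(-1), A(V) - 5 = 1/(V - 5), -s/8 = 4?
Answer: 78812/55 ≈ 1432.9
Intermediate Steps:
s = -32 (s = -8*4 = -32)
A(V) = 5 + 1/(-5 + V) (A(V) = 5 + 1/(V - 5) = 5 + 1/(-5 + V))
Q(d) = -3/5 + 2*d/(5*(-32 + d)) (Q(d) = -3/5 + ((d + d)/(d - 32))/5 = -3/5 + ((2*d)/(-32 + d))/5 = -3/5 + (2*d/(-32 + d))/5 = -3/5 + 2*d/(5*(-32 + d)))
H(y, j) = -262/165 + j**2 (H(y, j) = (j*j - 1) + (96 - 1*(-1))/(5*(-32 - 1)) = (j**2 - 1) + (1/5)*(96 + 1)/(-33) = (-1 + j**2) + (1/5)*(-1/33)*97 = (-1 + j**2) - 97/165 = -262/165 + j**2)
12*H(A(-4), -11) = 12*(-262/165 + (-11)**2) = 12*(-262/165 + 121) = 12*(19703/165) = 78812/55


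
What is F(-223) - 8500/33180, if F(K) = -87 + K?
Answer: -514715/1659 ≈ -310.26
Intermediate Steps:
F(-223) - 8500/33180 = (-87 - 223) - 8500/33180 = -310 - 8500/33180 = -310 - 1*425/1659 = -310 - 425/1659 = -514715/1659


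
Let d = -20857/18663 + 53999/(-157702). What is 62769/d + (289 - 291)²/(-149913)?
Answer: -27695114336978275126/644172255916263 ≈ -42993.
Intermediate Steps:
d = -4296973951/2943192426 (d = -20857*1/18663 + 53999*(-1/157702) = -20857/18663 - 53999/157702 = -4296973951/2943192426 ≈ -1.4600)
62769/d + (289 - 291)²/(-149913) = 62769/(-4296973951/2943192426) + (289 - 291)²/(-149913) = 62769*(-2943192426/4296973951) + (-2)²*(-1/149913) = -184741245387594/4296973951 + 4*(-1/149913) = -184741245387594/4296973951 - 4/149913 = -27695114336978275126/644172255916263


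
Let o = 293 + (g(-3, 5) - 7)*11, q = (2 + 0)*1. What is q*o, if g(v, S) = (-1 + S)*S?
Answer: 872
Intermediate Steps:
g(v, S) = S*(-1 + S)
q = 2 (q = 2*1 = 2)
o = 436 (o = 293 + (5*(-1 + 5) - 7)*11 = 293 + (5*4 - 7)*11 = 293 + (20 - 7)*11 = 293 + 13*11 = 293 + 143 = 436)
q*o = 2*436 = 872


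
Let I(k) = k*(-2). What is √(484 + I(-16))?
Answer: 2*√129 ≈ 22.716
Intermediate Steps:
I(k) = -2*k
√(484 + I(-16)) = √(484 - 2*(-16)) = √(484 + 32) = √516 = 2*√129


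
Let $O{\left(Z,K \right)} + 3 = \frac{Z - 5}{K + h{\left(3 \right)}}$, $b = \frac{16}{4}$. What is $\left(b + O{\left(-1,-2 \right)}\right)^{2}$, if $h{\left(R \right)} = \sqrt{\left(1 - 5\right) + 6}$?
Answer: $\frac{\left(-8 + \sqrt{2}\right)^{2}}{\left(2 - \sqrt{2}\right)^{2}} \approx 126.4$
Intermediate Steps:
$b = 4$ ($b = 16 \cdot \frac{1}{4} = 4$)
$h{\left(R \right)} = \sqrt{2}$ ($h{\left(R \right)} = \sqrt{-4 + 6} = \sqrt{2}$)
$O{\left(Z,K \right)} = -3 + \frac{-5 + Z}{K + \sqrt{2}}$ ($O{\left(Z,K \right)} = -3 + \frac{Z - 5}{K + \sqrt{2}} = -3 + \frac{-5 + Z}{K + \sqrt{2}}$)
$\left(b + O{\left(-1,-2 \right)}\right)^{2} = \left(4 + \frac{-5 - 1 - -6 - 3 \sqrt{2}}{-2 + \sqrt{2}}\right)^{2} = \left(4 + \frac{-5 - 1 + 6 - 3 \sqrt{2}}{-2 + \sqrt{2}}\right)^{2} = \left(4 + \frac{\left(-3\right) \sqrt{2}}{-2 + \sqrt{2}}\right)^{2} = \left(4 - \frac{3 \sqrt{2}}{-2 + \sqrt{2}}\right)^{2}$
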